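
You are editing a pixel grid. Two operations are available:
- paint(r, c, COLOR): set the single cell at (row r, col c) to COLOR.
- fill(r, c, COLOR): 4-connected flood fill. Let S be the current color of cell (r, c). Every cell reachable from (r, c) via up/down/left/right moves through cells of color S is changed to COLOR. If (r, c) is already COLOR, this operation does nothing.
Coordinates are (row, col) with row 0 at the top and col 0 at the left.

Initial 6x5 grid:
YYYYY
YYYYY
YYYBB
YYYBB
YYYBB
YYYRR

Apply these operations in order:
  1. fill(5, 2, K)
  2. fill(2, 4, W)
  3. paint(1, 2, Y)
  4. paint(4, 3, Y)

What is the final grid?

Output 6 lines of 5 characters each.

Answer: KKKKK
KKYKK
KKKWW
KKKWW
KKKYW
KKKRR

Derivation:
After op 1 fill(5,2,K) [22 cells changed]:
KKKKK
KKKKK
KKKBB
KKKBB
KKKBB
KKKRR
After op 2 fill(2,4,W) [6 cells changed]:
KKKKK
KKKKK
KKKWW
KKKWW
KKKWW
KKKRR
After op 3 paint(1,2,Y):
KKKKK
KKYKK
KKKWW
KKKWW
KKKWW
KKKRR
After op 4 paint(4,3,Y):
KKKKK
KKYKK
KKKWW
KKKWW
KKKYW
KKKRR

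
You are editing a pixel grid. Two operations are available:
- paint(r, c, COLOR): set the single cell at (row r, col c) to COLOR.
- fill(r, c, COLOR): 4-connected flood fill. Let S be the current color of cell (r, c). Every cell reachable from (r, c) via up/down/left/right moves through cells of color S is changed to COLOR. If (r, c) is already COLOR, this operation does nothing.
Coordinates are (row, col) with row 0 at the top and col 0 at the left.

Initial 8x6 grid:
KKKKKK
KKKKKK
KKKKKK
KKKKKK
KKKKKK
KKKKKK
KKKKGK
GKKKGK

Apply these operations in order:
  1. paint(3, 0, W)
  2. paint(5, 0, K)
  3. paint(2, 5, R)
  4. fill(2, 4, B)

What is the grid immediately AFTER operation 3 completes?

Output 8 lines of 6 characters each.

Answer: KKKKKK
KKKKKK
KKKKKR
WKKKKK
KKKKKK
KKKKKK
KKKKGK
GKKKGK

Derivation:
After op 1 paint(3,0,W):
KKKKKK
KKKKKK
KKKKKK
WKKKKK
KKKKKK
KKKKKK
KKKKGK
GKKKGK
After op 2 paint(5,0,K):
KKKKKK
KKKKKK
KKKKKK
WKKKKK
KKKKKK
KKKKKK
KKKKGK
GKKKGK
After op 3 paint(2,5,R):
KKKKKK
KKKKKK
KKKKKR
WKKKKK
KKKKKK
KKKKKK
KKKKGK
GKKKGK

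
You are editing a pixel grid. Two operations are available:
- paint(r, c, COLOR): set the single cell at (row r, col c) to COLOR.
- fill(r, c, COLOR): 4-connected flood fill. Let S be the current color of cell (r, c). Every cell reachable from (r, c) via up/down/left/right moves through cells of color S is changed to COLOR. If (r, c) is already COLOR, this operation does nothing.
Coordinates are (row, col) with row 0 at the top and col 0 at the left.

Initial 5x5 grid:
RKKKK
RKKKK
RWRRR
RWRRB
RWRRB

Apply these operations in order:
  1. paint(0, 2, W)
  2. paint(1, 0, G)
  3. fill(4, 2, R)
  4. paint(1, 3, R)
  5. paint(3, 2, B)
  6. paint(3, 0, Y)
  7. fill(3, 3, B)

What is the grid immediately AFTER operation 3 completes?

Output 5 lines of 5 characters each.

Answer: RKWKK
GKKKK
RWRRR
RWRRB
RWRRB

Derivation:
After op 1 paint(0,2,W):
RKWKK
RKKKK
RWRRR
RWRRB
RWRRB
After op 2 paint(1,0,G):
RKWKK
GKKKK
RWRRR
RWRRB
RWRRB
After op 3 fill(4,2,R) [0 cells changed]:
RKWKK
GKKKK
RWRRR
RWRRB
RWRRB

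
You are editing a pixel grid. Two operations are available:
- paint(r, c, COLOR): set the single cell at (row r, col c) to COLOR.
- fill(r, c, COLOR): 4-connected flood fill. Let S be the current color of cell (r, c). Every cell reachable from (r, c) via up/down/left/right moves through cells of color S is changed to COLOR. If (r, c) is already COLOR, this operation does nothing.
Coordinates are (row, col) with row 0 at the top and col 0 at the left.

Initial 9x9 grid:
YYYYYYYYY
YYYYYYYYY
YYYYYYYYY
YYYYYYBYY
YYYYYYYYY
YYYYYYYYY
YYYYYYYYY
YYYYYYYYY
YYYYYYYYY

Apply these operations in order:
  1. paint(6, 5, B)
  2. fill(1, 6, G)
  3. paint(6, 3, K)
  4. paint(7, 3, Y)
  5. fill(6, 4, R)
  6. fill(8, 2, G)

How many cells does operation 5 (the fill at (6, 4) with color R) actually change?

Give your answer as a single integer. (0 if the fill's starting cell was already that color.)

Answer: 77

Derivation:
After op 1 paint(6,5,B):
YYYYYYYYY
YYYYYYYYY
YYYYYYYYY
YYYYYYBYY
YYYYYYYYY
YYYYYYYYY
YYYYYBYYY
YYYYYYYYY
YYYYYYYYY
After op 2 fill(1,6,G) [79 cells changed]:
GGGGGGGGG
GGGGGGGGG
GGGGGGGGG
GGGGGGBGG
GGGGGGGGG
GGGGGGGGG
GGGGGBGGG
GGGGGGGGG
GGGGGGGGG
After op 3 paint(6,3,K):
GGGGGGGGG
GGGGGGGGG
GGGGGGGGG
GGGGGGBGG
GGGGGGGGG
GGGGGGGGG
GGGKGBGGG
GGGGGGGGG
GGGGGGGGG
After op 4 paint(7,3,Y):
GGGGGGGGG
GGGGGGGGG
GGGGGGGGG
GGGGGGBGG
GGGGGGGGG
GGGGGGGGG
GGGKGBGGG
GGGYGGGGG
GGGGGGGGG
After op 5 fill(6,4,R) [77 cells changed]:
RRRRRRRRR
RRRRRRRRR
RRRRRRRRR
RRRRRRBRR
RRRRRRRRR
RRRRRRRRR
RRRKRBRRR
RRRYRRRRR
RRRRRRRRR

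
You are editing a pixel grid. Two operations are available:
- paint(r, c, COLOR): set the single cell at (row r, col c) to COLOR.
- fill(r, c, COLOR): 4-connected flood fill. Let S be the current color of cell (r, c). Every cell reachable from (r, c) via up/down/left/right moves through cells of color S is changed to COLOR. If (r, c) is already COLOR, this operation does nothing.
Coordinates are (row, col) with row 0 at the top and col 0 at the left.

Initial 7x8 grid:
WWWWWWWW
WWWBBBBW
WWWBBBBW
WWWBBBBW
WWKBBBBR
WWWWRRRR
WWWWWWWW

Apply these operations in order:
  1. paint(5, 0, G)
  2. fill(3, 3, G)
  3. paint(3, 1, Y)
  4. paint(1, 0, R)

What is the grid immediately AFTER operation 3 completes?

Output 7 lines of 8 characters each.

Answer: WWWWWWWW
WWWGGGGW
WWWGGGGW
WYWGGGGW
WWKGGGGR
GWWWRRRR
WWWWWWWW

Derivation:
After op 1 paint(5,0,G):
WWWWWWWW
WWWBBBBW
WWWBBBBW
WWWBBBBW
WWKBBBBR
GWWWRRRR
WWWWWWWW
After op 2 fill(3,3,G) [16 cells changed]:
WWWWWWWW
WWWGGGGW
WWWGGGGW
WWWGGGGW
WWKGGGGR
GWWWRRRR
WWWWWWWW
After op 3 paint(3,1,Y):
WWWWWWWW
WWWGGGGW
WWWGGGGW
WYWGGGGW
WWKGGGGR
GWWWRRRR
WWWWWWWW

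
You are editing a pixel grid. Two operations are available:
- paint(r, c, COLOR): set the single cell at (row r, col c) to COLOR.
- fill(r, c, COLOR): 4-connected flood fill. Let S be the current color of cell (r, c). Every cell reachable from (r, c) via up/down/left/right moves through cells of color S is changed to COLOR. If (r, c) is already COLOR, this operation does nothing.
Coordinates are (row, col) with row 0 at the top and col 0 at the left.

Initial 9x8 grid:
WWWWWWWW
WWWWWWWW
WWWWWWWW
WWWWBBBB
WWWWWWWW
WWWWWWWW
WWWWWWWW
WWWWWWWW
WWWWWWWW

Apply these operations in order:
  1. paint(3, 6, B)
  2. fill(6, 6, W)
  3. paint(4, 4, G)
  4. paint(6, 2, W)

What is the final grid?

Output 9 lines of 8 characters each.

Answer: WWWWWWWW
WWWWWWWW
WWWWWWWW
WWWWBBBB
WWWWGWWW
WWWWWWWW
WWWWWWWW
WWWWWWWW
WWWWWWWW

Derivation:
After op 1 paint(3,6,B):
WWWWWWWW
WWWWWWWW
WWWWWWWW
WWWWBBBB
WWWWWWWW
WWWWWWWW
WWWWWWWW
WWWWWWWW
WWWWWWWW
After op 2 fill(6,6,W) [0 cells changed]:
WWWWWWWW
WWWWWWWW
WWWWWWWW
WWWWBBBB
WWWWWWWW
WWWWWWWW
WWWWWWWW
WWWWWWWW
WWWWWWWW
After op 3 paint(4,4,G):
WWWWWWWW
WWWWWWWW
WWWWWWWW
WWWWBBBB
WWWWGWWW
WWWWWWWW
WWWWWWWW
WWWWWWWW
WWWWWWWW
After op 4 paint(6,2,W):
WWWWWWWW
WWWWWWWW
WWWWWWWW
WWWWBBBB
WWWWGWWW
WWWWWWWW
WWWWWWWW
WWWWWWWW
WWWWWWWW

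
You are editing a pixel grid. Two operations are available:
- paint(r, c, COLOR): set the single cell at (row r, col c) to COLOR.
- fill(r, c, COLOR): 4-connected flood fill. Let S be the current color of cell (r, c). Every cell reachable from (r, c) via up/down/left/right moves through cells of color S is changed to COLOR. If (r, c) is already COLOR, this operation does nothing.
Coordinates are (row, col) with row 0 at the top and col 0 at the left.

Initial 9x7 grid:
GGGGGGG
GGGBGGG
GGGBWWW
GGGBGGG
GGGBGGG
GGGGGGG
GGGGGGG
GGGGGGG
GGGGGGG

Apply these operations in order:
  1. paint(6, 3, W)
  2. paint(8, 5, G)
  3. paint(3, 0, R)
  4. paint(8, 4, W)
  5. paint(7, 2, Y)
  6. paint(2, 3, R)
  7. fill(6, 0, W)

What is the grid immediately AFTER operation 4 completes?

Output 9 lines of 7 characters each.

Answer: GGGGGGG
GGGBGGG
GGGBWWW
RGGBGGG
GGGBGGG
GGGGGGG
GGGWGGG
GGGGGGG
GGGGWGG

Derivation:
After op 1 paint(6,3,W):
GGGGGGG
GGGBGGG
GGGBWWW
GGGBGGG
GGGBGGG
GGGGGGG
GGGWGGG
GGGGGGG
GGGGGGG
After op 2 paint(8,5,G):
GGGGGGG
GGGBGGG
GGGBWWW
GGGBGGG
GGGBGGG
GGGGGGG
GGGWGGG
GGGGGGG
GGGGGGG
After op 3 paint(3,0,R):
GGGGGGG
GGGBGGG
GGGBWWW
RGGBGGG
GGGBGGG
GGGGGGG
GGGWGGG
GGGGGGG
GGGGGGG
After op 4 paint(8,4,W):
GGGGGGG
GGGBGGG
GGGBWWW
RGGBGGG
GGGBGGG
GGGGGGG
GGGWGGG
GGGGGGG
GGGGWGG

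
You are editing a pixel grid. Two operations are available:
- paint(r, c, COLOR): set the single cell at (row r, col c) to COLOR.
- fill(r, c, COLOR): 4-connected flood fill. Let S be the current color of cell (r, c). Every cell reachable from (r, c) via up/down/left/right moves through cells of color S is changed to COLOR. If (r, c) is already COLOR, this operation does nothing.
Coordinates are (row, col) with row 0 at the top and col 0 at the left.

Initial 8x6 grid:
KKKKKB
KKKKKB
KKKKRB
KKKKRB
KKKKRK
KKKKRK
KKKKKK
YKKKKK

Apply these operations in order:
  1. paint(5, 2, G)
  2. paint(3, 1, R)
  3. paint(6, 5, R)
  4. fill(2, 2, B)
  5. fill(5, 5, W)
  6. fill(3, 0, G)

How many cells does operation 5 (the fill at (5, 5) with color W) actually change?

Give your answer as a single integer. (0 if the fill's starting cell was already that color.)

After op 1 paint(5,2,G):
KKKKKB
KKKKKB
KKKKRB
KKKKRB
KKKKRK
KKGKRK
KKKKKK
YKKKKK
After op 2 paint(3,1,R):
KKKKKB
KKKKKB
KKKKRB
KRKKRB
KKKKRK
KKGKRK
KKKKKK
YKKKKK
After op 3 paint(6,5,R):
KKKKKB
KKKKKB
KKKKRB
KRKKRB
KKKKRK
KKGKRK
KKKKKR
YKKKKK
After op 4 fill(2,2,B) [34 cells changed]:
BBBBBB
BBBBBB
BBBBRB
BRBBRB
BBBBRK
BBGBRK
BBBBBR
YBBBBB
After op 5 fill(5,5,W) [2 cells changed]:
BBBBBB
BBBBBB
BBBBRB
BRBBRB
BBBBRW
BBGBRW
BBBBBR
YBBBBB

Answer: 2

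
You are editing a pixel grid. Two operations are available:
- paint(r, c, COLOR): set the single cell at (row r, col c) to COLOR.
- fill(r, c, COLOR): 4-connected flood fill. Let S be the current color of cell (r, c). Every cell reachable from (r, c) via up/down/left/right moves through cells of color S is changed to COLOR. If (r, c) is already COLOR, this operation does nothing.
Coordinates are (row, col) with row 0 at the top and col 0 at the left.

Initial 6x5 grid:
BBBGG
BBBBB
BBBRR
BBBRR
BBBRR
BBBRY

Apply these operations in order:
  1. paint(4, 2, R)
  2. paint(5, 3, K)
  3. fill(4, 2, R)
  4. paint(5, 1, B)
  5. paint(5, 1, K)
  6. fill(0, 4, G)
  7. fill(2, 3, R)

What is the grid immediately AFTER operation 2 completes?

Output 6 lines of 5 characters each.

Answer: BBBGG
BBBBB
BBBRR
BBBRR
BBRRR
BBBKY

Derivation:
After op 1 paint(4,2,R):
BBBGG
BBBBB
BBBRR
BBBRR
BBRRR
BBBRY
After op 2 paint(5,3,K):
BBBGG
BBBBB
BBBRR
BBBRR
BBRRR
BBBKY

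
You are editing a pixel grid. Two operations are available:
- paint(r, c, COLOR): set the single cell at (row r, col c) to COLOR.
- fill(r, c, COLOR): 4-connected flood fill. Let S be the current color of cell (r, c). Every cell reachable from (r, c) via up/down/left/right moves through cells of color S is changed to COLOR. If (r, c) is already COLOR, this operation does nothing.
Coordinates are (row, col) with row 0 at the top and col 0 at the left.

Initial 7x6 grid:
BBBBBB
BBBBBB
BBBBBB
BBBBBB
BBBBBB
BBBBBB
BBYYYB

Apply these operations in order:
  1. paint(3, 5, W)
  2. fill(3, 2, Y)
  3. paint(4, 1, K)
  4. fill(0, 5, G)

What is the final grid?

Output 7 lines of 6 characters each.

Answer: GGGGGG
GGGGGG
GGGGGG
GGGGGW
GKGGGG
GGGGGG
GGGGGG

Derivation:
After op 1 paint(3,5,W):
BBBBBB
BBBBBB
BBBBBB
BBBBBW
BBBBBB
BBBBBB
BBYYYB
After op 2 fill(3,2,Y) [38 cells changed]:
YYYYYY
YYYYYY
YYYYYY
YYYYYW
YYYYYY
YYYYYY
YYYYYY
After op 3 paint(4,1,K):
YYYYYY
YYYYYY
YYYYYY
YYYYYW
YKYYYY
YYYYYY
YYYYYY
After op 4 fill(0,5,G) [40 cells changed]:
GGGGGG
GGGGGG
GGGGGG
GGGGGW
GKGGGG
GGGGGG
GGGGGG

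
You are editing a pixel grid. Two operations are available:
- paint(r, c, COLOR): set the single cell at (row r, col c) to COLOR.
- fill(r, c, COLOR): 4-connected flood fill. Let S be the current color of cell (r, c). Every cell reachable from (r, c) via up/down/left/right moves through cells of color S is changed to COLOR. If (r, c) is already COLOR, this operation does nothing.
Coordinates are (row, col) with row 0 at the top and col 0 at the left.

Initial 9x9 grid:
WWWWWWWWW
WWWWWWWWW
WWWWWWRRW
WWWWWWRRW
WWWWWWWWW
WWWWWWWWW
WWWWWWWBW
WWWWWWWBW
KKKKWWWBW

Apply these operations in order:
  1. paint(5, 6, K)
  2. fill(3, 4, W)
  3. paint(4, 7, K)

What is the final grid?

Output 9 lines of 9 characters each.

After op 1 paint(5,6,K):
WWWWWWWWW
WWWWWWWWW
WWWWWWRRW
WWWWWWRRW
WWWWWWWWW
WWWWWWKWW
WWWWWWWBW
WWWWWWWBW
KKKKWWWBW
After op 2 fill(3,4,W) [0 cells changed]:
WWWWWWWWW
WWWWWWWWW
WWWWWWRRW
WWWWWWRRW
WWWWWWWWW
WWWWWWKWW
WWWWWWWBW
WWWWWWWBW
KKKKWWWBW
After op 3 paint(4,7,K):
WWWWWWWWW
WWWWWWWWW
WWWWWWRRW
WWWWWWRRW
WWWWWWWKW
WWWWWWKWW
WWWWWWWBW
WWWWWWWBW
KKKKWWWBW

Answer: WWWWWWWWW
WWWWWWWWW
WWWWWWRRW
WWWWWWRRW
WWWWWWWKW
WWWWWWKWW
WWWWWWWBW
WWWWWWWBW
KKKKWWWBW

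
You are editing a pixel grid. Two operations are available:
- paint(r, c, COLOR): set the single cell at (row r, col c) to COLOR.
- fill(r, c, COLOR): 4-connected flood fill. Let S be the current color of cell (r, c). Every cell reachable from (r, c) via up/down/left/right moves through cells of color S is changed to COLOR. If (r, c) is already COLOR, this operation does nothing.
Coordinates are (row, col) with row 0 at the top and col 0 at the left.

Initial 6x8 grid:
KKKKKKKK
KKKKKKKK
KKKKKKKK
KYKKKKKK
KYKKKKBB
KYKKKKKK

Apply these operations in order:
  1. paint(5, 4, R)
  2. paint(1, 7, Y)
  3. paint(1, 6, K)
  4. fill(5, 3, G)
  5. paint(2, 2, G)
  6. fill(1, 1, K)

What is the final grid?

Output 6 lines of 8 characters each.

After op 1 paint(5,4,R):
KKKKKKKK
KKKKKKKK
KKKKKKKK
KYKKKKKK
KYKKKKBB
KYKKRKKK
After op 2 paint(1,7,Y):
KKKKKKKK
KKKKKKKY
KKKKKKKK
KYKKKKKK
KYKKKKBB
KYKKRKKK
After op 3 paint(1,6,K):
KKKKKKKK
KKKKKKKY
KKKKKKKK
KYKKKKKK
KYKKKKBB
KYKKRKKK
After op 4 fill(5,3,G) [41 cells changed]:
GGGGGGGG
GGGGGGGY
GGGGGGGG
GYGGGGGG
GYGGGGBB
GYGGRGGG
After op 5 paint(2,2,G):
GGGGGGGG
GGGGGGGY
GGGGGGGG
GYGGGGGG
GYGGGGBB
GYGGRGGG
After op 6 fill(1,1,K) [41 cells changed]:
KKKKKKKK
KKKKKKKY
KKKKKKKK
KYKKKKKK
KYKKKKBB
KYKKRKKK

Answer: KKKKKKKK
KKKKKKKY
KKKKKKKK
KYKKKKKK
KYKKKKBB
KYKKRKKK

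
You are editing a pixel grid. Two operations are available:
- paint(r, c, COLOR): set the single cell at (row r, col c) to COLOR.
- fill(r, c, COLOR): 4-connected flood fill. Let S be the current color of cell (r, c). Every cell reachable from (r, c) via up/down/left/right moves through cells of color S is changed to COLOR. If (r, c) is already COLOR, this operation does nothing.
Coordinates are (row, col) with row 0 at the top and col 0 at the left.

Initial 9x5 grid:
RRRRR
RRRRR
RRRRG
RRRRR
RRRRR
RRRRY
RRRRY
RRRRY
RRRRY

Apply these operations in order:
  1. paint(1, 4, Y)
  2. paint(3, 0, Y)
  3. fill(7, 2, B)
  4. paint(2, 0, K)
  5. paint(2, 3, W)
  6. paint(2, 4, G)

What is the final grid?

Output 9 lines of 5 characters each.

Answer: BBBBB
BBBBY
KBBWG
YBBBB
BBBBB
BBBBY
BBBBY
BBBBY
BBBBY

Derivation:
After op 1 paint(1,4,Y):
RRRRR
RRRRY
RRRRG
RRRRR
RRRRR
RRRRY
RRRRY
RRRRY
RRRRY
After op 2 paint(3,0,Y):
RRRRR
RRRRY
RRRRG
YRRRR
RRRRR
RRRRY
RRRRY
RRRRY
RRRRY
After op 3 fill(7,2,B) [38 cells changed]:
BBBBB
BBBBY
BBBBG
YBBBB
BBBBB
BBBBY
BBBBY
BBBBY
BBBBY
After op 4 paint(2,0,K):
BBBBB
BBBBY
KBBBG
YBBBB
BBBBB
BBBBY
BBBBY
BBBBY
BBBBY
After op 5 paint(2,3,W):
BBBBB
BBBBY
KBBWG
YBBBB
BBBBB
BBBBY
BBBBY
BBBBY
BBBBY
After op 6 paint(2,4,G):
BBBBB
BBBBY
KBBWG
YBBBB
BBBBB
BBBBY
BBBBY
BBBBY
BBBBY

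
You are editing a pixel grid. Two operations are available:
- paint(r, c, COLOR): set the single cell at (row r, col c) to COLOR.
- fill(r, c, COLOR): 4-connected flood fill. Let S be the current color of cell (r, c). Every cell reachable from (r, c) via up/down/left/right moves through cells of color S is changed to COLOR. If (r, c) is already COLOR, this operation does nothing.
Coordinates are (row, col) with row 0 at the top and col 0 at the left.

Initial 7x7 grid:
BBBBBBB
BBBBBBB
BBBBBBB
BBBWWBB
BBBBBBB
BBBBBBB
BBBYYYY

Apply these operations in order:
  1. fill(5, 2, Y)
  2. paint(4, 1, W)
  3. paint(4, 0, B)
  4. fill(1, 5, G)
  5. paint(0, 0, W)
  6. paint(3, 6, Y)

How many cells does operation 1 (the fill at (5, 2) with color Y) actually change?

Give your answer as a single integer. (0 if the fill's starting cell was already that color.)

After op 1 fill(5,2,Y) [43 cells changed]:
YYYYYYY
YYYYYYY
YYYYYYY
YYYWWYY
YYYYYYY
YYYYYYY
YYYYYYY

Answer: 43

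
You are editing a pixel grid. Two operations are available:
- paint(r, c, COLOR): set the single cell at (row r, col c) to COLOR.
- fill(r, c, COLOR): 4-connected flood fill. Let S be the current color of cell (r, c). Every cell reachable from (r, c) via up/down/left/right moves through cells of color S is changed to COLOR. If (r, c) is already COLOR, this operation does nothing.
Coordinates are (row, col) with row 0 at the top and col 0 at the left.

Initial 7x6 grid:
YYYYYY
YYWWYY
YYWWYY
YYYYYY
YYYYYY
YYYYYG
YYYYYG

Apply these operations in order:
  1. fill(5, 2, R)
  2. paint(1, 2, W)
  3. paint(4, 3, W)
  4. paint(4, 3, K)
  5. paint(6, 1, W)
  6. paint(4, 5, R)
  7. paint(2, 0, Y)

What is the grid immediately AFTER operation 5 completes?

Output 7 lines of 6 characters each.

Answer: RRRRRR
RRWWRR
RRWWRR
RRRRRR
RRRKRR
RRRRRG
RWRRRG

Derivation:
After op 1 fill(5,2,R) [36 cells changed]:
RRRRRR
RRWWRR
RRWWRR
RRRRRR
RRRRRR
RRRRRG
RRRRRG
After op 2 paint(1,2,W):
RRRRRR
RRWWRR
RRWWRR
RRRRRR
RRRRRR
RRRRRG
RRRRRG
After op 3 paint(4,3,W):
RRRRRR
RRWWRR
RRWWRR
RRRRRR
RRRWRR
RRRRRG
RRRRRG
After op 4 paint(4,3,K):
RRRRRR
RRWWRR
RRWWRR
RRRRRR
RRRKRR
RRRRRG
RRRRRG
After op 5 paint(6,1,W):
RRRRRR
RRWWRR
RRWWRR
RRRRRR
RRRKRR
RRRRRG
RWRRRG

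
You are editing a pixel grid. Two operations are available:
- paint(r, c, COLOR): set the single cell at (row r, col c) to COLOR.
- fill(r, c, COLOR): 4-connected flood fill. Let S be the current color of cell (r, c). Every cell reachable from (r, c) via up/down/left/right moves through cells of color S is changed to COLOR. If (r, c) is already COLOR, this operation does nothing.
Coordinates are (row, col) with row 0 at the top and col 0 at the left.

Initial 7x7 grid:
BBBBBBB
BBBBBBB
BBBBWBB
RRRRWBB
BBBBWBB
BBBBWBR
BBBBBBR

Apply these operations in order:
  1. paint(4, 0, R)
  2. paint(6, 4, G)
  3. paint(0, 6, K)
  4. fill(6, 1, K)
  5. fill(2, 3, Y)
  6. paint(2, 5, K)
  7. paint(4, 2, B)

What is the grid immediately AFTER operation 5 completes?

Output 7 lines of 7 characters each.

Answer: YYYYYYK
YYYYYYY
YYYYWYY
RRRRWYY
RKKKWYY
KKKKWYR
KKKKGYR

Derivation:
After op 1 paint(4,0,R):
BBBBBBB
BBBBBBB
BBBBWBB
RRRRWBB
RBBBWBB
BBBBWBR
BBBBBBR
After op 2 paint(6,4,G):
BBBBBBB
BBBBBBB
BBBBWBB
RRRRWBB
RBBBWBB
BBBBWBR
BBBBGBR
After op 3 paint(0,6,K):
BBBBBBK
BBBBBBB
BBBBWBB
RRRRWBB
RBBBWBB
BBBBWBR
BBBBGBR
After op 4 fill(6,1,K) [11 cells changed]:
BBBBBBK
BBBBBBB
BBBBWBB
RRRRWBB
RKKKWBB
KKKKWBR
KKKKGBR
After op 5 fill(2,3,Y) [25 cells changed]:
YYYYYYK
YYYYYYY
YYYYWYY
RRRRWYY
RKKKWYY
KKKKWYR
KKKKGYR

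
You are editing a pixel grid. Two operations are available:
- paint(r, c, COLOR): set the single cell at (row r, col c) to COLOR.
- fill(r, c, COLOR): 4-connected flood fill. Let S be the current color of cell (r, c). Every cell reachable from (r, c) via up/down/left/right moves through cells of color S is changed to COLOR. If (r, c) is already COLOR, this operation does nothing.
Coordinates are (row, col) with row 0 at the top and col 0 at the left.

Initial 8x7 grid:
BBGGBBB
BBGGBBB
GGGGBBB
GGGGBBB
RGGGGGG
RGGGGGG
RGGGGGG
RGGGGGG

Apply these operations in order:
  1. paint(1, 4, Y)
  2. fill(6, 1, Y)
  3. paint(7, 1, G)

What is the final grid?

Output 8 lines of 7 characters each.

Answer: BBYYBBB
BBYYYBB
YYYYBBB
YYYYBBB
RYYYYYY
RYYYYYY
RYYYYYY
RGYYYYY

Derivation:
After op 1 paint(1,4,Y):
BBGGBBB
BBGGYBB
GGGGBBB
GGGGBBB
RGGGGGG
RGGGGGG
RGGGGGG
RGGGGGG
After op 2 fill(6,1,Y) [36 cells changed]:
BBYYBBB
BBYYYBB
YYYYBBB
YYYYBBB
RYYYYYY
RYYYYYY
RYYYYYY
RYYYYYY
After op 3 paint(7,1,G):
BBYYBBB
BBYYYBB
YYYYBBB
YYYYBBB
RYYYYYY
RYYYYYY
RYYYYYY
RGYYYYY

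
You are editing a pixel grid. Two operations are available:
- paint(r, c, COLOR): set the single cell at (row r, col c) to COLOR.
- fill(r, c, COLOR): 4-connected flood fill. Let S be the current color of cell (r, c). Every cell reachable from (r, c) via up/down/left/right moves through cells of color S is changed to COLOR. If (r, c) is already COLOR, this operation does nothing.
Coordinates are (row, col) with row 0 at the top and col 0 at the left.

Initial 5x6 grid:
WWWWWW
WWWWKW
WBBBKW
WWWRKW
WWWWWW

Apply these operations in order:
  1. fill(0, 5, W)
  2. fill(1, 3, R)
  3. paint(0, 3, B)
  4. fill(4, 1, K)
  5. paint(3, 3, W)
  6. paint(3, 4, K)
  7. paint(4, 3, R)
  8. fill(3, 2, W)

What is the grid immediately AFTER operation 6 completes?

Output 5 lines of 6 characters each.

Answer: KKKBKK
KKKKKK
KBBBKK
KKKWKK
KKKKKK

Derivation:
After op 1 fill(0,5,W) [0 cells changed]:
WWWWWW
WWWWKW
WBBBKW
WWWRKW
WWWWWW
After op 2 fill(1,3,R) [23 cells changed]:
RRRRRR
RRRRKR
RBBBKR
RRRRKR
RRRRRR
After op 3 paint(0,3,B):
RRRBRR
RRRRKR
RBBBKR
RRRRKR
RRRRRR
After op 4 fill(4,1,K) [23 cells changed]:
KKKBKK
KKKKKK
KBBBKK
KKKKKK
KKKKKK
After op 5 paint(3,3,W):
KKKBKK
KKKKKK
KBBBKK
KKKWKK
KKKKKK
After op 6 paint(3,4,K):
KKKBKK
KKKKKK
KBBBKK
KKKWKK
KKKKKK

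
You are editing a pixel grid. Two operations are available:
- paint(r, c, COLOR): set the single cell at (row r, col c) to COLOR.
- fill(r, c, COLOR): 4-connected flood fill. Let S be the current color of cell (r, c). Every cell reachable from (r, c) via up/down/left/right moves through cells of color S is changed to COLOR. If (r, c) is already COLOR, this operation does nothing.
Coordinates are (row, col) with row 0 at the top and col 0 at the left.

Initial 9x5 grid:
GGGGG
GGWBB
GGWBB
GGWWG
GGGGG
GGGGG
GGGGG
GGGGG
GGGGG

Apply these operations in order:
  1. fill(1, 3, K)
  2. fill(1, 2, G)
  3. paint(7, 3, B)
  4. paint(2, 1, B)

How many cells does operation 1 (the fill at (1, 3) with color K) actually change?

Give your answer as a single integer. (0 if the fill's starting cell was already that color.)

After op 1 fill(1,3,K) [4 cells changed]:
GGGGG
GGWKK
GGWKK
GGWWG
GGGGG
GGGGG
GGGGG
GGGGG
GGGGG

Answer: 4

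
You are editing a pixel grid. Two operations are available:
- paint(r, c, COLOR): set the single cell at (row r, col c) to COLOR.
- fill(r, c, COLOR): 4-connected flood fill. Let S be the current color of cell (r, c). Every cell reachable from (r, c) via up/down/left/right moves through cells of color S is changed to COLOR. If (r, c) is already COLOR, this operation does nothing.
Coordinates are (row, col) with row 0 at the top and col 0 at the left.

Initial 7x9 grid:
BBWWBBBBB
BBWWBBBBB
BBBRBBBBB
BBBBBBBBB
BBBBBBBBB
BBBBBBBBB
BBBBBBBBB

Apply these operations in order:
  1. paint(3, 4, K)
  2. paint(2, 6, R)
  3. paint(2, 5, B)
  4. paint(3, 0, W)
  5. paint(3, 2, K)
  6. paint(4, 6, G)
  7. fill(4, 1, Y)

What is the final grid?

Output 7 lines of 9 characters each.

Answer: YYWWYYYYY
YYWWYYYYY
YYYRYYRYY
WYKYKYYYY
YYYYYYGYY
YYYYYYYYY
YYYYYYYYY

Derivation:
After op 1 paint(3,4,K):
BBWWBBBBB
BBWWBBBBB
BBBRBBBBB
BBBBKBBBB
BBBBBBBBB
BBBBBBBBB
BBBBBBBBB
After op 2 paint(2,6,R):
BBWWBBBBB
BBWWBBBBB
BBBRBBRBB
BBBBKBBBB
BBBBBBBBB
BBBBBBBBB
BBBBBBBBB
After op 3 paint(2,5,B):
BBWWBBBBB
BBWWBBBBB
BBBRBBRBB
BBBBKBBBB
BBBBBBBBB
BBBBBBBBB
BBBBBBBBB
After op 4 paint(3,0,W):
BBWWBBBBB
BBWWBBBBB
BBBRBBRBB
WBBBKBBBB
BBBBBBBBB
BBBBBBBBB
BBBBBBBBB
After op 5 paint(3,2,K):
BBWWBBBBB
BBWWBBBBB
BBBRBBRBB
WBKBKBBBB
BBBBBBBBB
BBBBBBBBB
BBBBBBBBB
After op 6 paint(4,6,G):
BBWWBBBBB
BBWWBBBBB
BBBRBBRBB
WBKBKBBBB
BBBBBBGBB
BBBBBBBBB
BBBBBBBBB
After op 7 fill(4,1,Y) [53 cells changed]:
YYWWYYYYY
YYWWYYYYY
YYYRYYRYY
WYKYKYYYY
YYYYYYGYY
YYYYYYYYY
YYYYYYYYY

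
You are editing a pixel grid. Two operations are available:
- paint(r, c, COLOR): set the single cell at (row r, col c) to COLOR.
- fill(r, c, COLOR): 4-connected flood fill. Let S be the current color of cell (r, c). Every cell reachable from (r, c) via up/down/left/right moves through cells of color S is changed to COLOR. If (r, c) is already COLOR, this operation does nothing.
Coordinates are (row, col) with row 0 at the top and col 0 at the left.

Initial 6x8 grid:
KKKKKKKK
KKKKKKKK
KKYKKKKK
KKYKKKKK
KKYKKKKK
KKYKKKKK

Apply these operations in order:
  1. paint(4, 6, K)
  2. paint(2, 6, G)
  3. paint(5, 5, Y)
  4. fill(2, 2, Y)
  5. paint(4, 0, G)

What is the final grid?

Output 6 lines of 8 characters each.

Answer: KKKKKKKK
KKKKKKKK
KKYKKKGK
KKYKKKKK
GKYKKKKK
KKYKKYKK

Derivation:
After op 1 paint(4,6,K):
KKKKKKKK
KKKKKKKK
KKYKKKKK
KKYKKKKK
KKYKKKKK
KKYKKKKK
After op 2 paint(2,6,G):
KKKKKKKK
KKKKKKKK
KKYKKKGK
KKYKKKKK
KKYKKKKK
KKYKKKKK
After op 3 paint(5,5,Y):
KKKKKKKK
KKKKKKKK
KKYKKKGK
KKYKKKKK
KKYKKKKK
KKYKKYKK
After op 4 fill(2,2,Y) [0 cells changed]:
KKKKKKKK
KKKKKKKK
KKYKKKGK
KKYKKKKK
KKYKKKKK
KKYKKYKK
After op 5 paint(4,0,G):
KKKKKKKK
KKKKKKKK
KKYKKKGK
KKYKKKKK
GKYKKKKK
KKYKKYKK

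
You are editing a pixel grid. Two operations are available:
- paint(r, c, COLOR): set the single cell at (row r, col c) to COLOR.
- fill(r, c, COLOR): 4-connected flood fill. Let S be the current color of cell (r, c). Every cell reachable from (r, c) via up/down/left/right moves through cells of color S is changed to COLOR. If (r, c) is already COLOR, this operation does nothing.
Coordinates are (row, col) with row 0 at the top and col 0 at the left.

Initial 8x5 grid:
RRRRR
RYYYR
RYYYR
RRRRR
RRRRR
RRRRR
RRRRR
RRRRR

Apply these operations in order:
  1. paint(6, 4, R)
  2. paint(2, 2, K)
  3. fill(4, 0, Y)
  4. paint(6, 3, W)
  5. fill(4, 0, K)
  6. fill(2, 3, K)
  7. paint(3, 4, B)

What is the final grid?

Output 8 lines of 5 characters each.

After op 1 paint(6,4,R):
RRRRR
RYYYR
RYYYR
RRRRR
RRRRR
RRRRR
RRRRR
RRRRR
After op 2 paint(2,2,K):
RRRRR
RYYYR
RYKYR
RRRRR
RRRRR
RRRRR
RRRRR
RRRRR
After op 3 fill(4,0,Y) [34 cells changed]:
YYYYY
YYYYY
YYKYY
YYYYY
YYYYY
YYYYY
YYYYY
YYYYY
After op 4 paint(6,3,W):
YYYYY
YYYYY
YYKYY
YYYYY
YYYYY
YYYYY
YYYWY
YYYYY
After op 5 fill(4,0,K) [38 cells changed]:
KKKKK
KKKKK
KKKKK
KKKKK
KKKKK
KKKKK
KKKWK
KKKKK
After op 6 fill(2,3,K) [0 cells changed]:
KKKKK
KKKKK
KKKKK
KKKKK
KKKKK
KKKKK
KKKWK
KKKKK
After op 7 paint(3,4,B):
KKKKK
KKKKK
KKKKK
KKKKB
KKKKK
KKKKK
KKKWK
KKKKK

Answer: KKKKK
KKKKK
KKKKK
KKKKB
KKKKK
KKKKK
KKKWK
KKKKK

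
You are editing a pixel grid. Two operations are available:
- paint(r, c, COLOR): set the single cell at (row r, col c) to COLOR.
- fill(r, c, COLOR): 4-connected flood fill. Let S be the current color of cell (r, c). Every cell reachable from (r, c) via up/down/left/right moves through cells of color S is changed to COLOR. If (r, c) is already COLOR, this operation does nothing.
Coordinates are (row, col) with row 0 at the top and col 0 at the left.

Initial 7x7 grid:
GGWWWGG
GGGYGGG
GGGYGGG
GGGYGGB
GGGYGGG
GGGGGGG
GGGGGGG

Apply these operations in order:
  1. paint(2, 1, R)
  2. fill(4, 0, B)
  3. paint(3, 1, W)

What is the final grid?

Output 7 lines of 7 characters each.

Answer: BBWWWBB
BBBYBBB
BRBYBBB
BWBYBBB
BBBYBBB
BBBBBBB
BBBBBBB

Derivation:
After op 1 paint(2,1,R):
GGWWWGG
GGGYGGG
GRGYGGG
GGGYGGB
GGGYGGG
GGGGGGG
GGGGGGG
After op 2 fill(4,0,B) [40 cells changed]:
BBWWWBB
BBBYBBB
BRBYBBB
BBBYBBB
BBBYBBB
BBBBBBB
BBBBBBB
After op 3 paint(3,1,W):
BBWWWBB
BBBYBBB
BRBYBBB
BWBYBBB
BBBYBBB
BBBBBBB
BBBBBBB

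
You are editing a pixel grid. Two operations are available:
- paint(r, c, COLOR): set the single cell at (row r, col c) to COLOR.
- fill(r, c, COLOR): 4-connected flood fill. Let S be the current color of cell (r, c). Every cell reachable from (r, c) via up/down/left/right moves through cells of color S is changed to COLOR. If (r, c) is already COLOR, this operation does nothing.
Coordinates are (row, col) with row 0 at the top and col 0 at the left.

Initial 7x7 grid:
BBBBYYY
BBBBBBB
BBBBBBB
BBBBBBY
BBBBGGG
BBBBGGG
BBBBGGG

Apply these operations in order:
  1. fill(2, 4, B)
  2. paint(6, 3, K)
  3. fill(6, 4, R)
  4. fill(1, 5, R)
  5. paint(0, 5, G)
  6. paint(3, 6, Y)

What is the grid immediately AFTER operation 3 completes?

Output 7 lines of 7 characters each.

Answer: BBBBYYY
BBBBBBB
BBBBBBB
BBBBBBY
BBBBRRR
BBBBRRR
BBBKRRR

Derivation:
After op 1 fill(2,4,B) [0 cells changed]:
BBBBYYY
BBBBBBB
BBBBBBB
BBBBBBY
BBBBGGG
BBBBGGG
BBBBGGG
After op 2 paint(6,3,K):
BBBBYYY
BBBBBBB
BBBBBBB
BBBBBBY
BBBBGGG
BBBBGGG
BBBKGGG
After op 3 fill(6,4,R) [9 cells changed]:
BBBBYYY
BBBBBBB
BBBBBBB
BBBBBBY
BBBBRRR
BBBBRRR
BBBKRRR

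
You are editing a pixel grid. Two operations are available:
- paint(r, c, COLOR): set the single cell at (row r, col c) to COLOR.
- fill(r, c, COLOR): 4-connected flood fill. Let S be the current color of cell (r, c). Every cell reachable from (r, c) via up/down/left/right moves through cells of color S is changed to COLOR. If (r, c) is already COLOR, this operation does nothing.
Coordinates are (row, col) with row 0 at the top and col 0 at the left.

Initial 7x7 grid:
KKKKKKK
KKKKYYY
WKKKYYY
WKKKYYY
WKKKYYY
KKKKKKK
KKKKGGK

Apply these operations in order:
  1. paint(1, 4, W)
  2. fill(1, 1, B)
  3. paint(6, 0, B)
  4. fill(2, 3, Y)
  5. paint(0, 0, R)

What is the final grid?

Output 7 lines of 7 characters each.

After op 1 paint(1,4,W):
KKKKKKK
KKKKWYY
WKKKYYY
WKKKYYY
WKKKYYY
KKKKKKK
KKKKGGK
After op 2 fill(1,1,B) [32 cells changed]:
BBBBBBB
BBBBWYY
WBBBYYY
WBBBYYY
WBBBYYY
BBBBBBB
BBBBGGB
After op 3 paint(6,0,B):
BBBBBBB
BBBBWYY
WBBBYYY
WBBBYYY
WBBBYYY
BBBBBBB
BBBBGGB
After op 4 fill(2,3,Y) [32 cells changed]:
YYYYYYY
YYYYWYY
WYYYYYY
WYYYYYY
WYYYYYY
YYYYYYY
YYYYGGY
After op 5 paint(0,0,R):
RYYYYYY
YYYYWYY
WYYYYYY
WYYYYYY
WYYYYYY
YYYYYYY
YYYYGGY

Answer: RYYYYYY
YYYYWYY
WYYYYYY
WYYYYYY
WYYYYYY
YYYYYYY
YYYYGGY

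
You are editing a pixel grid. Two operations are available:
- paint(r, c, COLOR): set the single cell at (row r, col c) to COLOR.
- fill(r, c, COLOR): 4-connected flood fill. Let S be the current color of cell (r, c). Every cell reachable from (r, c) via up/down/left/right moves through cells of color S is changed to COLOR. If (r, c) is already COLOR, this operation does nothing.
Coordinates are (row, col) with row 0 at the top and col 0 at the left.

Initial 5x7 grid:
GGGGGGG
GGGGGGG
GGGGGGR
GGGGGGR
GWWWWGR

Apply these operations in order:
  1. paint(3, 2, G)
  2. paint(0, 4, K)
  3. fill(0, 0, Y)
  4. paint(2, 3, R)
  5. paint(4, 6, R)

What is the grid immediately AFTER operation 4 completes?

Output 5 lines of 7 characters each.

Answer: YYYYKYY
YYYYYYY
YYYRYYR
YYYYYYR
YWWWWYR

Derivation:
After op 1 paint(3,2,G):
GGGGGGG
GGGGGGG
GGGGGGR
GGGGGGR
GWWWWGR
After op 2 paint(0,4,K):
GGGGKGG
GGGGGGG
GGGGGGR
GGGGGGR
GWWWWGR
After op 3 fill(0,0,Y) [27 cells changed]:
YYYYKYY
YYYYYYY
YYYYYYR
YYYYYYR
YWWWWYR
After op 4 paint(2,3,R):
YYYYKYY
YYYYYYY
YYYRYYR
YYYYYYR
YWWWWYR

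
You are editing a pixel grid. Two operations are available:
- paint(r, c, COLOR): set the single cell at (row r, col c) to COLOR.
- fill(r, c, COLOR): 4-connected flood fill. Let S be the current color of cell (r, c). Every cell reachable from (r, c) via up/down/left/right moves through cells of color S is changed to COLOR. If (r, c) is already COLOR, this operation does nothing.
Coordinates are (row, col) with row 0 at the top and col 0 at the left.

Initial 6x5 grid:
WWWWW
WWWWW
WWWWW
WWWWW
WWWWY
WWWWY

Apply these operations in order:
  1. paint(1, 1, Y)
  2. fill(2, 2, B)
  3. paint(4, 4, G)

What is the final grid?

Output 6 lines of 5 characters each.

Answer: BBBBB
BYBBB
BBBBB
BBBBB
BBBBG
BBBBY

Derivation:
After op 1 paint(1,1,Y):
WWWWW
WYWWW
WWWWW
WWWWW
WWWWY
WWWWY
After op 2 fill(2,2,B) [27 cells changed]:
BBBBB
BYBBB
BBBBB
BBBBB
BBBBY
BBBBY
After op 3 paint(4,4,G):
BBBBB
BYBBB
BBBBB
BBBBB
BBBBG
BBBBY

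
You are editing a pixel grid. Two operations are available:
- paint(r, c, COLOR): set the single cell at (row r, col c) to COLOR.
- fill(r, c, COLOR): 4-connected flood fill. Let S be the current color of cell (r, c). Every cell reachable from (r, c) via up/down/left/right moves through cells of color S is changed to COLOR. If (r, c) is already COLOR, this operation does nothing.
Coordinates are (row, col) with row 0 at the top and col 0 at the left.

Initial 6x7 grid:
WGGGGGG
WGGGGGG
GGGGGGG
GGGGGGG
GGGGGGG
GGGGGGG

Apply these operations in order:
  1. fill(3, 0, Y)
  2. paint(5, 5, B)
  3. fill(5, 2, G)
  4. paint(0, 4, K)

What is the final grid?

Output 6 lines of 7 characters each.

After op 1 fill(3,0,Y) [40 cells changed]:
WYYYYYY
WYYYYYY
YYYYYYY
YYYYYYY
YYYYYYY
YYYYYYY
After op 2 paint(5,5,B):
WYYYYYY
WYYYYYY
YYYYYYY
YYYYYYY
YYYYYYY
YYYYYBY
After op 3 fill(5,2,G) [39 cells changed]:
WGGGGGG
WGGGGGG
GGGGGGG
GGGGGGG
GGGGGGG
GGGGGBG
After op 4 paint(0,4,K):
WGGGKGG
WGGGGGG
GGGGGGG
GGGGGGG
GGGGGGG
GGGGGBG

Answer: WGGGKGG
WGGGGGG
GGGGGGG
GGGGGGG
GGGGGGG
GGGGGBG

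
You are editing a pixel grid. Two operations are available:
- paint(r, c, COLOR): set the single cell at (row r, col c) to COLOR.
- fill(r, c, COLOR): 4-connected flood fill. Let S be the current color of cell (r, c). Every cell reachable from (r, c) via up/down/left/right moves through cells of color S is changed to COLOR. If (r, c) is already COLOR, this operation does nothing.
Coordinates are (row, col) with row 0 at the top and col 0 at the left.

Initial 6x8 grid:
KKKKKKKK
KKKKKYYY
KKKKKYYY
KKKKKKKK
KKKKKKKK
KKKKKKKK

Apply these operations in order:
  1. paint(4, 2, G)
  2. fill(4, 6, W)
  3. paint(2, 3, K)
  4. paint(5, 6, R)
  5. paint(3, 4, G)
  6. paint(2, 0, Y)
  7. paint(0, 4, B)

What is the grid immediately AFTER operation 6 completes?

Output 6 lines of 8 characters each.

Answer: WWWWWWWW
WWWWWYYY
YWWKWYYY
WWWWGWWW
WWGWWWWW
WWWWWWRW

Derivation:
After op 1 paint(4,2,G):
KKKKKKKK
KKKKKYYY
KKKKKYYY
KKKKKKKK
KKGKKKKK
KKKKKKKK
After op 2 fill(4,6,W) [41 cells changed]:
WWWWWWWW
WWWWWYYY
WWWWWYYY
WWWWWWWW
WWGWWWWW
WWWWWWWW
After op 3 paint(2,3,K):
WWWWWWWW
WWWWWYYY
WWWKWYYY
WWWWWWWW
WWGWWWWW
WWWWWWWW
After op 4 paint(5,6,R):
WWWWWWWW
WWWWWYYY
WWWKWYYY
WWWWWWWW
WWGWWWWW
WWWWWWRW
After op 5 paint(3,4,G):
WWWWWWWW
WWWWWYYY
WWWKWYYY
WWWWGWWW
WWGWWWWW
WWWWWWRW
After op 6 paint(2,0,Y):
WWWWWWWW
WWWWWYYY
YWWKWYYY
WWWWGWWW
WWGWWWWW
WWWWWWRW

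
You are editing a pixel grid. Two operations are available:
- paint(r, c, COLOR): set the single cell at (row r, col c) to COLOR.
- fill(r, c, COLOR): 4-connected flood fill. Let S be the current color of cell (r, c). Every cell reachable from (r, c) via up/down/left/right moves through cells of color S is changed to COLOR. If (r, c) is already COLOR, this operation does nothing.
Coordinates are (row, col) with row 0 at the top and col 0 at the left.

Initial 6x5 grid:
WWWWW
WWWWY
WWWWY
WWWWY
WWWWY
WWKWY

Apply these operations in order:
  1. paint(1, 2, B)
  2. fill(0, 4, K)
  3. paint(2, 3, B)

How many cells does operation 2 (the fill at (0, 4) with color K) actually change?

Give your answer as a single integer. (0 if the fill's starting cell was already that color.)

After op 1 paint(1,2,B):
WWWWW
WWBWY
WWWWY
WWWWY
WWWWY
WWKWY
After op 2 fill(0,4,K) [23 cells changed]:
KKKKK
KKBKY
KKKKY
KKKKY
KKKKY
KKKKY

Answer: 23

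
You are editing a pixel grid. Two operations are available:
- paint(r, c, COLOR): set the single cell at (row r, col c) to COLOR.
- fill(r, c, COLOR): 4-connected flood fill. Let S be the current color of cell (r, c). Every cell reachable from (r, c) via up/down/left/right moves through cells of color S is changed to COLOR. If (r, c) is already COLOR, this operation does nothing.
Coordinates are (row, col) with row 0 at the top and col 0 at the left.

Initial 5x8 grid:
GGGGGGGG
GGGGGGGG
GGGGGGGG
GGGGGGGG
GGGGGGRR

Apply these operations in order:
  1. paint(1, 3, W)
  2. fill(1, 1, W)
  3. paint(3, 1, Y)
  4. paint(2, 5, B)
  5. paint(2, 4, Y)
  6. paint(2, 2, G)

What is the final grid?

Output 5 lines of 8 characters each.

Answer: WWWWWWWW
WWWWWWWW
WWGWYBWW
WYWWWWWW
WWWWWWRR

Derivation:
After op 1 paint(1,3,W):
GGGGGGGG
GGGWGGGG
GGGGGGGG
GGGGGGGG
GGGGGGRR
After op 2 fill(1,1,W) [37 cells changed]:
WWWWWWWW
WWWWWWWW
WWWWWWWW
WWWWWWWW
WWWWWWRR
After op 3 paint(3,1,Y):
WWWWWWWW
WWWWWWWW
WWWWWWWW
WYWWWWWW
WWWWWWRR
After op 4 paint(2,5,B):
WWWWWWWW
WWWWWWWW
WWWWWBWW
WYWWWWWW
WWWWWWRR
After op 5 paint(2,4,Y):
WWWWWWWW
WWWWWWWW
WWWWYBWW
WYWWWWWW
WWWWWWRR
After op 6 paint(2,2,G):
WWWWWWWW
WWWWWWWW
WWGWYBWW
WYWWWWWW
WWWWWWRR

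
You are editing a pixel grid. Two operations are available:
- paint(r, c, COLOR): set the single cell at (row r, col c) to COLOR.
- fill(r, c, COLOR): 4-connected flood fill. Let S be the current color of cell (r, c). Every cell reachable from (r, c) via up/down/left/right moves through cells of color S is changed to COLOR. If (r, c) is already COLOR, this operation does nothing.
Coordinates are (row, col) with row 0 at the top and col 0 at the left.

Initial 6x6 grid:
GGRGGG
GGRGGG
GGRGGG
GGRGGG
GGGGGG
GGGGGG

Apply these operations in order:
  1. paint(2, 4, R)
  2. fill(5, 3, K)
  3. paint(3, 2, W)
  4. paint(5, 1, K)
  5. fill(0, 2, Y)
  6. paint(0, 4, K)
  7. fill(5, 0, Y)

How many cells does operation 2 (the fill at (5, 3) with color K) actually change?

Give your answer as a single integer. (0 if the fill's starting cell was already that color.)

Answer: 31

Derivation:
After op 1 paint(2,4,R):
GGRGGG
GGRGGG
GGRGRG
GGRGGG
GGGGGG
GGGGGG
After op 2 fill(5,3,K) [31 cells changed]:
KKRKKK
KKRKKK
KKRKRK
KKRKKK
KKKKKK
KKKKKK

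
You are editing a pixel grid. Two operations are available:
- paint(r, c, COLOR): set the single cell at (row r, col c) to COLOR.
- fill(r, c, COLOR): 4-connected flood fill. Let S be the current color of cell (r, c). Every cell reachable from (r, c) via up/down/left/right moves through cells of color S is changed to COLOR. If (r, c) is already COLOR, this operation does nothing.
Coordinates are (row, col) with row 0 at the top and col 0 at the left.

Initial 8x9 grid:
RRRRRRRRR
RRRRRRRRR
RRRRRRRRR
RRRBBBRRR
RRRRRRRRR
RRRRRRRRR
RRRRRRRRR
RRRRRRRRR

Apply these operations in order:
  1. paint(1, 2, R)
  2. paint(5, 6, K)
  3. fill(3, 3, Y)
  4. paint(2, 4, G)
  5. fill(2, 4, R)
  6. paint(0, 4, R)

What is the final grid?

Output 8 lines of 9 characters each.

After op 1 paint(1,2,R):
RRRRRRRRR
RRRRRRRRR
RRRRRRRRR
RRRBBBRRR
RRRRRRRRR
RRRRRRRRR
RRRRRRRRR
RRRRRRRRR
After op 2 paint(5,6,K):
RRRRRRRRR
RRRRRRRRR
RRRRRRRRR
RRRBBBRRR
RRRRRRRRR
RRRRRRKRR
RRRRRRRRR
RRRRRRRRR
After op 3 fill(3,3,Y) [3 cells changed]:
RRRRRRRRR
RRRRRRRRR
RRRRRRRRR
RRRYYYRRR
RRRRRRRRR
RRRRRRKRR
RRRRRRRRR
RRRRRRRRR
After op 4 paint(2,4,G):
RRRRRRRRR
RRRRRRRRR
RRRRGRRRR
RRRYYYRRR
RRRRRRRRR
RRRRRRKRR
RRRRRRRRR
RRRRRRRRR
After op 5 fill(2,4,R) [1 cells changed]:
RRRRRRRRR
RRRRRRRRR
RRRRRRRRR
RRRYYYRRR
RRRRRRRRR
RRRRRRKRR
RRRRRRRRR
RRRRRRRRR
After op 6 paint(0,4,R):
RRRRRRRRR
RRRRRRRRR
RRRRRRRRR
RRRYYYRRR
RRRRRRRRR
RRRRRRKRR
RRRRRRRRR
RRRRRRRRR

Answer: RRRRRRRRR
RRRRRRRRR
RRRRRRRRR
RRRYYYRRR
RRRRRRRRR
RRRRRRKRR
RRRRRRRRR
RRRRRRRRR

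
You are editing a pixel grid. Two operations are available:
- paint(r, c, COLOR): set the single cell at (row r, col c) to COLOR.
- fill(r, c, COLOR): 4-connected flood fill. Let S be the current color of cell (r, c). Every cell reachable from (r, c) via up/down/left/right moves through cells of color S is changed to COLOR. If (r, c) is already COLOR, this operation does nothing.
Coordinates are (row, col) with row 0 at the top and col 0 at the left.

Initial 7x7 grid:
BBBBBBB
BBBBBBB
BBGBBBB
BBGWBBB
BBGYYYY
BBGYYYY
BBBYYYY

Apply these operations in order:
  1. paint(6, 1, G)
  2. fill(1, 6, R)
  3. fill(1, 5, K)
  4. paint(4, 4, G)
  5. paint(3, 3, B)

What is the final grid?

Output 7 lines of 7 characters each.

Answer: KKKKKKK
KKKKKKK
KKGKKKK
KKGBKKK
KKGYGYY
KKGYYYY
KGBYYYY

Derivation:
After op 1 paint(6,1,G):
BBBBBBB
BBBBBBB
BBGBBBB
BBGWBBB
BBGYYYY
BBGYYYY
BGBYYYY
After op 2 fill(1,6,R) [30 cells changed]:
RRRRRRR
RRRRRRR
RRGRRRR
RRGWRRR
RRGYYYY
RRGYYYY
RGBYYYY
After op 3 fill(1,5,K) [30 cells changed]:
KKKKKKK
KKKKKKK
KKGKKKK
KKGWKKK
KKGYYYY
KKGYYYY
KGBYYYY
After op 4 paint(4,4,G):
KKKKKKK
KKKKKKK
KKGKKKK
KKGWKKK
KKGYGYY
KKGYYYY
KGBYYYY
After op 5 paint(3,3,B):
KKKKKKK
KKKKKKK
KKGKKKK
KKGBKKK
KKGYGYY
KKGYYYY
KGBYYYY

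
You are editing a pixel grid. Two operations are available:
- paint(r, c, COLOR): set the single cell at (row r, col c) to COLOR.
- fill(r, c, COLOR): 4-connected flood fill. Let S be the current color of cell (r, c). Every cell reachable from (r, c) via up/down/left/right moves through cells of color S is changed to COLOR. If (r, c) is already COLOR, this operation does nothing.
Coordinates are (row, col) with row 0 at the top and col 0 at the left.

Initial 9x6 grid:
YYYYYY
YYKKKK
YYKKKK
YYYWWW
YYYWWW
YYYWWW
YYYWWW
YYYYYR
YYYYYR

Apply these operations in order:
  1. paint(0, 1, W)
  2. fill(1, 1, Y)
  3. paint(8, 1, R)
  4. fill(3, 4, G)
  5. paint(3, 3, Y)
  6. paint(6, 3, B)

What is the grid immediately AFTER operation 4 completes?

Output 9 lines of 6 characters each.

Answer: YWYYYY
YYKKKK
YYKKKK
YYYGGG
YYYGGG
YYYGGG
YYYGGG
YYYYYR
YRYYYR

Derivation:
After op 1 paint(0,1,W):
YWYYYY
YYKKKK
YYKKKK
YYYWWW
YYYWWW
YYYWWW
YYYWWW
YYYYYR
YYYYYR
After op 2 fill(1,1,Y) [0 cells changed]:
YWYYYY
YYKKKK
YYKKKK
YYYWWW
YYYWWW
YYYWWW
YYYWWW
YYYYYR
YYYYYR
After op 3 paint(8,1,R):
YWYYYY
YYKKKK
YYKKKK
YYYWWW
YYYWWW
YYYWWW
YYYWWW
YYYYYR
YRYYYR
After op 4 fill(3,4,G) [12 cells changed]:
YWYYYY
YYKKKK
YYKKKK
YYYGGG
YYYGGG
YYYGGG
YYYGGG
YYYYYR
YRYYYR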